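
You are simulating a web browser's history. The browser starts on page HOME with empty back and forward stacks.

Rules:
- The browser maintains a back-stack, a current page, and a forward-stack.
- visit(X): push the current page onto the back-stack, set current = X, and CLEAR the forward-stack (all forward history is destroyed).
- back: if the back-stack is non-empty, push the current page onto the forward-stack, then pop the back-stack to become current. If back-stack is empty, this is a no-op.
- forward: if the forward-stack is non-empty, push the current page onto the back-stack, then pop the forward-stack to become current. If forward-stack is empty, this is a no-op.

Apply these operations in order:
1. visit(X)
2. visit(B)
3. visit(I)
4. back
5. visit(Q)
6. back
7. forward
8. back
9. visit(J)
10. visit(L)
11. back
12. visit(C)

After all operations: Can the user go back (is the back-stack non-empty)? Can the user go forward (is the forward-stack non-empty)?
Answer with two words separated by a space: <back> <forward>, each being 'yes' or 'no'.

Answer: yes no

Derivation:
After 1 (visit(X)): cur=X back=1 fwd=0
After 2 (visit(B)): cur=B back=2 fwd=0
After 3 (visit(I)): cur=I back=3 fwd=0
After 4 (back): cur=B back=2 fwd=1
After 5 (visit(Q)): cur=Q back=3 fwd=0
After 6 (back): cur=B back=2 fwd=1
After 7 (forward): cur=Q back=3 fwd=0
After 8 (back): cur=B back=2 fwd=1
After 9 (visit(J)): cur=J back=3 fwd=0
After 10 (visit(L)): cur=L back=4 fwd=0
After 11 (back): cur=J back=3 fwd=1
After 12 (visit(C)): cur=C back=4 fwd=0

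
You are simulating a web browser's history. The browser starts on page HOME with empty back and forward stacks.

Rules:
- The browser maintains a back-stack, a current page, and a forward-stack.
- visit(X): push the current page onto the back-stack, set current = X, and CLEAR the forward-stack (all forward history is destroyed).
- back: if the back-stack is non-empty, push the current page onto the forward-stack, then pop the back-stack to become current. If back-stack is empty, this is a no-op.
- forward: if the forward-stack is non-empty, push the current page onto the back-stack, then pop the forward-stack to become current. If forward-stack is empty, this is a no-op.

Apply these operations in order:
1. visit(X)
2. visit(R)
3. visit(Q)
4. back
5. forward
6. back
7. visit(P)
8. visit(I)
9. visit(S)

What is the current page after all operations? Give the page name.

Answer: S

Derivation:
After 1 (visit(X)): cur=X back=1 fwd=0
After 2 (visit(R)): cur=R back=2 fwd=0
After 3 (visit(Q)): cur=Q back=3 fwd=0
After 4 (back): cur=R back=2 fwd=1
After 5 (forward): cur=Q back=3 fwd=0
After 6 (back): cur=R back=2 fwd=1
After 7 (visit(P)): cur=P back=3 fwd=0
After 8 (visit(I)): cur=I back=4 fwd=0
After 9 (visit(S)): cur=S back=5 fwd=0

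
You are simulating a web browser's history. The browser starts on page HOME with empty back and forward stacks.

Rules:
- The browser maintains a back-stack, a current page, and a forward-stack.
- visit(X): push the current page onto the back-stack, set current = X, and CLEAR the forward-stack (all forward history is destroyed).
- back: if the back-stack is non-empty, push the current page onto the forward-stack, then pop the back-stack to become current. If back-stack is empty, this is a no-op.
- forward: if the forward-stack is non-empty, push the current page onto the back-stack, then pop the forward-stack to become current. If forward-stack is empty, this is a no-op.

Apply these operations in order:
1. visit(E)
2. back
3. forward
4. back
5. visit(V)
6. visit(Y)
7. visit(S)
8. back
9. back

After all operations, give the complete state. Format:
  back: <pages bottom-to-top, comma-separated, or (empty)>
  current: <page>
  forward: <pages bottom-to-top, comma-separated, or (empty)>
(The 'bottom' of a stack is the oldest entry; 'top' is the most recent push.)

After 1 (visit(E)): cur=E back=1 fwd=0
After 2 (back): cur=HOME back=0 fwd=1
After 3 (forward): cur=E back=1 fwd=0
After 4 (back): cur=HOME back=0 fwd=1
After 5 (visit(V)): cur=V back=1 fwd=0
After 6 (visit(Y)): cur=Y back=2 fwd=0
After 7 (visit(S)): cur=S back=3 fwd=0
After 8 (back): cur=Y back=2 fwd=1
After 9 (back): cur=V back=1 fwd=2

Answer: back: HOME
current: V
forward: S,Y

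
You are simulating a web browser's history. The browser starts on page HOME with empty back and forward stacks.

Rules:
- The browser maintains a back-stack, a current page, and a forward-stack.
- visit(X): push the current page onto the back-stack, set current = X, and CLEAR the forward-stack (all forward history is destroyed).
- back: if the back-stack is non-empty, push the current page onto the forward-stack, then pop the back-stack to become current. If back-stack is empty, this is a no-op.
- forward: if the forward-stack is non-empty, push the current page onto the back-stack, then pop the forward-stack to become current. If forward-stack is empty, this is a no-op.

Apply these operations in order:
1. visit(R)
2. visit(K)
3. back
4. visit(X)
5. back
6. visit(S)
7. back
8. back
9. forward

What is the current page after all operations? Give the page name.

After 1 (visit(R)): cur=R back=1 fwd=0
After 2 (visit(K)): cur=K back=2 fwd=0
After 3 (back): cur=R back=1 fwd=1
After 4 (visit(X)): cur=X back=2 fwd=0
After 5 (back): cur=R back=1 fwd=1
After 6 (visit(S)): cur=S back=2 fwd=0
After 7 (back): cur=R back=1 fwd=1
After 8 (back): cur=HOME back=0 fwd=2
After 9 (forward): cur=R back=1 fwd=1

Answer: R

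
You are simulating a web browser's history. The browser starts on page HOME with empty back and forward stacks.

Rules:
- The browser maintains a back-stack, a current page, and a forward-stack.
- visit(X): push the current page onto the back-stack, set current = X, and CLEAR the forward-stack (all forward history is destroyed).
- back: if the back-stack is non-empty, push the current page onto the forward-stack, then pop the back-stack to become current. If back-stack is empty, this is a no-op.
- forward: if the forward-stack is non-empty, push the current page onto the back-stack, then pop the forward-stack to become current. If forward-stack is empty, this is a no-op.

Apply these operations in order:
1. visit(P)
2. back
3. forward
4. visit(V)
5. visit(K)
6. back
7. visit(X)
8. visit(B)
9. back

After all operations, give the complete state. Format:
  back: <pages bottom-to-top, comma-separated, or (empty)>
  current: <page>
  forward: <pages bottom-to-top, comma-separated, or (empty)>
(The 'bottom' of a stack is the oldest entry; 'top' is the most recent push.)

After 1 (visit(P)): cur=P back=1 fwd=0
After 2 (back): cur=HOME back=0 fwd=1
After 3 (forward): cur=P back=1 fwd=0
After 4 (visit(V)): cur=V back=2 fwd=0
After 5 (visit(K)): cur=K back=3 fwd=0
After 6 (back): cur=V back=2 fwd=1
After 7 (visit(X)): cur=X back=3 fwd=0
After 8 (visit(B)): cur=B back=4 fwd=0
After 9 (back): cur=X back=3 fwd=1

Answer: back: HOME,P,V
current: X
forward: B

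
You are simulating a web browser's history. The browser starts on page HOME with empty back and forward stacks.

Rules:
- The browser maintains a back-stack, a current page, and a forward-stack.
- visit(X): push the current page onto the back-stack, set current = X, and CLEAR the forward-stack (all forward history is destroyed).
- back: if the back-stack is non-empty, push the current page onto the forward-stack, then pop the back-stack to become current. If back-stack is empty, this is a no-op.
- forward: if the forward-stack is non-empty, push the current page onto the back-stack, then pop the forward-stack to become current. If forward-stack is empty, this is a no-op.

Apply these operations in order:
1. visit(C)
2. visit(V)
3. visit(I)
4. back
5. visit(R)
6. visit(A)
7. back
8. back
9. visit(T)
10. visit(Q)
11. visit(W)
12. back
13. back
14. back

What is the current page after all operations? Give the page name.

After 1 (visit(C)): cur=C back=1 fwd=0
After 2 (visit(V)): cur=V back=2 fwd=0
After 3 (visit(I)): cur=I back=3 fwd=0
After 4 (back): cur=V back=2 fwd=1
After 5 (visit(R)): cur=R back=3 fwd=0
After 6 (visit(A)): cur=A back=4 fwd=0
After 7 (back): cur=R back=3 fwd=1
After 8 (back): cur=V back=2 fwd=2
After 9 (visit(T)): cur=T back=3 fwd=0
After 10 (visit(Q)): cur=Q back=4 fwd=0
After 11 (visit(W)): cur=W back=5 fwd=0
After 12 (back): cur=Q back=4 fwd=1
After 13 (back): cur=T back=3 fwd=2
After 14 (back): cur=V back=2 fwd=3

Answer: V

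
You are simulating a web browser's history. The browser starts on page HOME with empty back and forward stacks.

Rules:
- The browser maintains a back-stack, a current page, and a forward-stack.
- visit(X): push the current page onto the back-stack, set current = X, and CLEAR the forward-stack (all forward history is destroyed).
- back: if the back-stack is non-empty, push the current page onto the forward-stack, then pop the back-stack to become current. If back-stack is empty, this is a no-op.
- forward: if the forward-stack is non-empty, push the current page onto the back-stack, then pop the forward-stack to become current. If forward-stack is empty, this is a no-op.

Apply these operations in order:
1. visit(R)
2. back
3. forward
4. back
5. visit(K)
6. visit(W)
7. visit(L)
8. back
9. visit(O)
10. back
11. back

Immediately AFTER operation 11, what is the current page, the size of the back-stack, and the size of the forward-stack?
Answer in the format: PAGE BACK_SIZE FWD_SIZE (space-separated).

After 1 (visit(R)): cur=R back=1 fwd=0
After 2 (back): cur=HOME back=0 fwd=1
After 3 (forward): cur=R back=1 fwd=0
After 4 (back): cur=HOME back=0 fwd=1
After 5 (visit(K)): cur=K back=1 fwd=0
After 6 (visit(W)): cur=W back=2 fwd=0
After 7 (visit(L)): cur=L back=3 fwd=0
After 8 (back): cur=W back=2 fwd=1
After 9 (visit(O)): cur=O back=3 fwd=0
After 10 (back): cur=W back=2 fwd=1
After 11 (back): cur=K back=1 fwd=2

K 1 2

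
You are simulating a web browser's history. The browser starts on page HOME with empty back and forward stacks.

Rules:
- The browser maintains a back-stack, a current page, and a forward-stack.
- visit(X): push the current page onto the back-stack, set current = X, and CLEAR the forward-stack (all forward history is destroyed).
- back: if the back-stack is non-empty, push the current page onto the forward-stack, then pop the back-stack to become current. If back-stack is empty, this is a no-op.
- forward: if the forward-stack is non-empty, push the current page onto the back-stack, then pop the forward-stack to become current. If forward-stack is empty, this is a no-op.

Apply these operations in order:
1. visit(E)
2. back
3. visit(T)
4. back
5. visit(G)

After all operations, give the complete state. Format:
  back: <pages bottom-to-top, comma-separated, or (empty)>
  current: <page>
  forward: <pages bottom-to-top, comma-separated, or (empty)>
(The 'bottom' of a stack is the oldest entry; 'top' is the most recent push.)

Answer: back: HOME
current: G
forward: (empty)

Derivation:
After 1 (visit(E)): cur=E back=1 fwd=0
After 2 (back): cur=HOME back=0 fwd=1
After 3 (visit(T)): cur=T back=1 fwd=0
After 4 (back): cur=HOME back=0 fwd=1
After 5 (visit(G)): cur=G back=1 fwd=0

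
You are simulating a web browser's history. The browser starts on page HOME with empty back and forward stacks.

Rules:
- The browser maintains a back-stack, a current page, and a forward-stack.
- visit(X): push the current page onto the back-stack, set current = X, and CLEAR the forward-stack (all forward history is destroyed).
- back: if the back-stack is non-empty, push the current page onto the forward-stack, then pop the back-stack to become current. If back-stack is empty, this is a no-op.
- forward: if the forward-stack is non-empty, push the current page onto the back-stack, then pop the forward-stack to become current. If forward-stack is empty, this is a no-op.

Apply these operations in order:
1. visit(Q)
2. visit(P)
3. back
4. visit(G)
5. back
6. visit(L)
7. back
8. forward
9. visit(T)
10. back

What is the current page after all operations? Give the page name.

After 1 (visit(Q)): cur=Q back=1 fwd=0
After 2 (visit(P)): cur=P back=2 fwd=0
After 3 (back): cur=Q back=1 fwd=1
After 4 (visit(G)): cur=G back=2 fwd=0
After 5 (back): cur=Q back=1 fwd=1
After 6 (visit(L)): cur=L back=2 fwd=0
After 7 (back): cur=Q back=1 fwd=1
After 8 (forward): cur=L back=2 fwd=0
After 9 (visit(T)): cur=T back=3 fwd=0
After 10 (back): cur=L back=2 fwd=1

Answer: L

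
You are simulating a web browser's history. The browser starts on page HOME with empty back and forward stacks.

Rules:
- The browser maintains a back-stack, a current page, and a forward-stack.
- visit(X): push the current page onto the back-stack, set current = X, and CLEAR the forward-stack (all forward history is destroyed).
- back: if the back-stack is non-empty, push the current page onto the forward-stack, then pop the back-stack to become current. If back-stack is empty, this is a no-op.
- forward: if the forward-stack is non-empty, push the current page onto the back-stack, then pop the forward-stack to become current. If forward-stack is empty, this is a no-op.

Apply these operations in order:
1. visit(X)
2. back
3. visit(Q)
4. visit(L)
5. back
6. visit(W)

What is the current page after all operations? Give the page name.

After 1 (visit(X)): cur=X back=1 fwd=0
After 2 (back): cur=HOME back=0 fwd=1
After 3 (visit(Q)): cur=Q back=1 fwd=0
After 4 (visit(L)): cur=L back=2 fwd=0
After 5 (back): cur=Q back=1 fwd=1
After 6 (visit(W)): cur=W back=2 fwd=0

Answer: W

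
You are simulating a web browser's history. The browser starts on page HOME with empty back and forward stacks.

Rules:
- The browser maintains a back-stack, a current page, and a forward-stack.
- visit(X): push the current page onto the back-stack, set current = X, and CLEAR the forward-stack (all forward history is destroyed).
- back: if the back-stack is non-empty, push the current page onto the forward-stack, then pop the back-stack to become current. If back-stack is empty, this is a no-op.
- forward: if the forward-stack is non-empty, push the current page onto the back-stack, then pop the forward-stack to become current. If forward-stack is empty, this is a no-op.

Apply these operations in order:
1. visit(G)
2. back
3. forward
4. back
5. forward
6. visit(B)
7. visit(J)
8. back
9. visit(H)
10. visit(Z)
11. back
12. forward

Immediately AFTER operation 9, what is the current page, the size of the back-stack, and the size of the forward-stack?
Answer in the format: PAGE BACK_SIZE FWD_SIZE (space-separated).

After 1 (visit(G)): cur=G back=1 fwd=0
After 2 (back): cur=HOME back=0 fwd=1
After 3 (forward): cur=G back=1 fwd=0
After 4 (back): cur=HOME back=0 fwd=1
After 5 (forward): cur=G back=1 fwd=0
After 6 (visit(B)): cur=B back=2 fwd=0
After 7 (visit(J)): cur=J back=3 fwd=0
After 8 (back): cur=B back=2 fwd=1
After 9 (visit(H)): cur=H back=3 fwd=0

H 3 0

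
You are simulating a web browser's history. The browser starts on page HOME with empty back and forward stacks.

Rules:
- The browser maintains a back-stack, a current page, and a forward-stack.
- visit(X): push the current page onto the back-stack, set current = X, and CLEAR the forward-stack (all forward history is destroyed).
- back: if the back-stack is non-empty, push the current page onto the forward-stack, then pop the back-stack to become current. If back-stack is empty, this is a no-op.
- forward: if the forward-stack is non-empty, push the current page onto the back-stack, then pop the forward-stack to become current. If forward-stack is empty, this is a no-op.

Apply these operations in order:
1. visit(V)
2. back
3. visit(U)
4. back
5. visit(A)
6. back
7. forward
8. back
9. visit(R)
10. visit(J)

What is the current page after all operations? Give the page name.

After 1 (visit(V)): cur=V back=1 fwd=0
After 2 (back): cur=HOME back=0 fwd=1
After 3 (visit(U)): cur=U back=1 fwd=0
After 4 (back): cur=HOME back=0 fwd=1
After 5 (visit(A)): cur=A back=1 fwd=0
After 6 (back): cur=HOME back=0 fwd=1
After 7 (forward): cur=A back=1 fwd=0
After 8 (back): cur=HOME back=0 fwd=1
After 9 (visit(R)): cur=R back=1 fwd=0
After 10 (visit(J)): cur=J back=2 fwd=0

Answer: J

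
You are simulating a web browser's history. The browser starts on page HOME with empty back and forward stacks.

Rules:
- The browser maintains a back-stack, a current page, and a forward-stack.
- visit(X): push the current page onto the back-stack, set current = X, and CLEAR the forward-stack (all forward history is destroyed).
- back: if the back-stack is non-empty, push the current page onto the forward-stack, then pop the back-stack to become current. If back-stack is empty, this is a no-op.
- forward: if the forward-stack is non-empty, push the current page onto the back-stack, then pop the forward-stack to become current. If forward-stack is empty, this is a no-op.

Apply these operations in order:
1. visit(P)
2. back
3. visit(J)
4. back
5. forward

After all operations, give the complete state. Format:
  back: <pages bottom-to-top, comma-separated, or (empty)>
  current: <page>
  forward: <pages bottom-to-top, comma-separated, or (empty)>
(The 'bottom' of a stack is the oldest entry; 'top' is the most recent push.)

After 1 (visit(P)): cur=P back=1 fwd=0
After 2 (back): cur=HOME back=0 fwd=1
After 3 (visit(J)): cur=J back=1 fwd=0
After 4 (back): cur=HOME back=0 fwd=1
After 5 (forward): cur=J back=1 fwd=0

Answer: back: HOME
current: J
forward: (empty)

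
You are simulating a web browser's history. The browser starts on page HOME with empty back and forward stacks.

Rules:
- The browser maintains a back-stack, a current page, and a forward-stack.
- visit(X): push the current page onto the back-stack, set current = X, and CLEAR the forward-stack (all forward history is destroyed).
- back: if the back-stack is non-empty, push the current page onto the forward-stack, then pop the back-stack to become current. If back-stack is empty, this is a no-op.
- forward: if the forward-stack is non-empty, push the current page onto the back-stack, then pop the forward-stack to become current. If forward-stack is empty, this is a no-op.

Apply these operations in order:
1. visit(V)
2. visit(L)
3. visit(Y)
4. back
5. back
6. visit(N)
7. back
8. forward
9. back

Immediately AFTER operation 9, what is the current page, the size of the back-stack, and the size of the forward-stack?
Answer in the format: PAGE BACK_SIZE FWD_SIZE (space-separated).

After 1 (visit(V)): cur=V back=1 fwd=0
After 2 (visit(L)): cur=L back=2 fwd=0
After 3 (visit(Y)): cur=Y back=3 fwd=0
After 4 (back): cur=L back=2 fwd=1
After 5 (back): cur=V back=1 fwd=2
After 6 (visit(N)): cur=N back=2 fwd=0
After 7 (back): cur=V back=1 fwd=1
After 8 (forward): cur=N back=2 fwd=0
After 9 (back): cur=V back=1 fwd=1

V 1 1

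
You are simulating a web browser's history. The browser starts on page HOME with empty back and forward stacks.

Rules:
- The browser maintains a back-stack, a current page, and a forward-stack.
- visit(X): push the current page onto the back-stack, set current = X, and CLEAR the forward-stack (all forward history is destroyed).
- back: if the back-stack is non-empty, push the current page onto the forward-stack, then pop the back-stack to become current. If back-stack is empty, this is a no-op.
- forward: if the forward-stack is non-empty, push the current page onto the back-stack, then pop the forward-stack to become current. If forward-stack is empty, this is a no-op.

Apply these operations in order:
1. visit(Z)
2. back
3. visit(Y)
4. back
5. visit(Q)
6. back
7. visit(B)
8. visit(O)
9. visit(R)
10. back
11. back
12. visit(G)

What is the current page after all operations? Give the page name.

Answer: G

Derivation:
After 1 (visit(Z)): cur=Z back=1 fwd=0
After 2 (back): cur=HOME back=0 fwd=1
After 3 (visit(Y)): cur=Y back=1 fwd=0
After 4 (back): cur=HOME back=0 fwd=1
After 5 (visit(Q)): cur=Q back=1 fwd=0
After 6 (back): cur=HOME back=0 fwd=1
After 7 (visit(B)): cur=B back=1 fwd=0
After 8 (visit(O)): cur=O back=2 fwd=0
After 9 (visit(R)): cur=R back=3 fwd=0
After 10 (back): cur=O back=2 fwd=1
After 11 (back): cur=B back=1 fwd=2
After 12 (visit(G)): cur=G back=2 fwd=0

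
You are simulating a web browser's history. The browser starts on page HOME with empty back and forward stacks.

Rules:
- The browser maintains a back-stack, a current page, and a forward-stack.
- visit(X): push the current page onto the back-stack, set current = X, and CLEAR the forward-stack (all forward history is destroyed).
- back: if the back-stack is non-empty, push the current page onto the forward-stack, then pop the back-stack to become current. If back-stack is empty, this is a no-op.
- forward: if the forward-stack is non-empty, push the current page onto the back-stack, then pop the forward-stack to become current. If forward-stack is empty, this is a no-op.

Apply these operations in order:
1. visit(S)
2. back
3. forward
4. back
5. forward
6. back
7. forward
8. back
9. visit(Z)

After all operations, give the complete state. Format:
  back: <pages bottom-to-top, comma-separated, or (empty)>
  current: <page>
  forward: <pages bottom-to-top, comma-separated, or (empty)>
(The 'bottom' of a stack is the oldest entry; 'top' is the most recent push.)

After 1 (visit(S)): cur=S back=1 fwd=0
After 2 (back): cur=HOME back=0 fwd=1
After 3 (forward): cur=S back=1 fwd=0
After 4 (back): cur=HOME back=0 fwd=1
After 5 (forward): cur=S back=1 fwd=0
After 6 (back): cur=HOME back=0 fwd=1
After 7 (forward): cur=S back=1 fwd=0
After 8 (back): cur=HOME back=0 fwd=1
After 9 (visit(Z)): cur=Z back=1 fwd=0

Answer: back: HOME
current: Z
forward: (empty)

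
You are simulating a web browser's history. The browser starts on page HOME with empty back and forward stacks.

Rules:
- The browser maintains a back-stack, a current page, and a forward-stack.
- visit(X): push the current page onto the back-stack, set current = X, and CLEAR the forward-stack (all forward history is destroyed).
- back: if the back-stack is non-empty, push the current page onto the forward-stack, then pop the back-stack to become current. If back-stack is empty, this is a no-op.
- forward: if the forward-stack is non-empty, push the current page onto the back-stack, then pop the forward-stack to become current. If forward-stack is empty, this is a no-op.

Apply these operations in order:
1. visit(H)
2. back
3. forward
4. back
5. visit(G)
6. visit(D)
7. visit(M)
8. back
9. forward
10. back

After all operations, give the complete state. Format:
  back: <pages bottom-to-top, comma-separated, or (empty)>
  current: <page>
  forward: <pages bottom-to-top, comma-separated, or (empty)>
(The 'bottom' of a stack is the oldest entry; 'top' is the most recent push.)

Answer: back: HOME,G
current: D
forward: M

Derivation:
After 1 (visit(H)): cur=H back=1 fwd=0
After 2 (back): cur=HOME back=0 fwd=1
After 3 (forward): cur=H back=1 fwd=0
After 4 (back): cur=HOME back=0 fwd=1
After 5 (visit(G)): cur=G back=1 fwd=0
After 6 (visit(D)): cur=D back=2 fwd=0
After 7 (visit(M)): cur=M back=3 fwd=0
After 8 (back): cur=D back=2 fwd=1
After 9 (forward): cur=M back=3 fwd=0
After 10 (back): cur=D back=2 fwd=1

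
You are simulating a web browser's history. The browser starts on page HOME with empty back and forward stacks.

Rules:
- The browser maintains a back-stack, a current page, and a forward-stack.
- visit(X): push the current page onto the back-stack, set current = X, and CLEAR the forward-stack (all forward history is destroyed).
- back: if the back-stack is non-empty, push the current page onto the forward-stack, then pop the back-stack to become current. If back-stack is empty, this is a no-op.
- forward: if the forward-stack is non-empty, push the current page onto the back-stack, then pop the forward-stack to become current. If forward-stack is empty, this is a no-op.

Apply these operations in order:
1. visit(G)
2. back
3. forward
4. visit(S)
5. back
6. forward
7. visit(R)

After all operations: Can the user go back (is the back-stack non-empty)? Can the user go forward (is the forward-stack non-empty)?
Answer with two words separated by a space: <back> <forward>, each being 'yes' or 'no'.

Answer: yes no

Derivation:
After 1 (visit(G)): cur=G back=1 fwd=0
After 2 (back): cur=HOME back=0 fwd=1
After 3 (forward): cur=G back=1 fwd=0
After 4 (visit(S)): cur=S back=2 fwd=0
After 5 (back): cur=G back=1 fwd=1
After 6 (forward): cur=S back=2 fwd=0
After 7 (visit(R)): cur=R back=3 fwd=0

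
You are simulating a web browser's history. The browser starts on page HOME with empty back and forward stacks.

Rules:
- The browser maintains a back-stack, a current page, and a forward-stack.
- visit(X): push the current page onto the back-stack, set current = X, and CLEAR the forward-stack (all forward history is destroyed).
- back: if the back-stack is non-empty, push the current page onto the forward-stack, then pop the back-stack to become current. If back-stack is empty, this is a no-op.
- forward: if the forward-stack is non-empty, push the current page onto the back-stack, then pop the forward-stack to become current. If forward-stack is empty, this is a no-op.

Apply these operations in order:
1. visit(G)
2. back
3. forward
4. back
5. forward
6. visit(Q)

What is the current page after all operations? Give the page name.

After 1 (visit(G)): cur=G back=1 fwd=0
After 2 (back): cur=HOME back=0 fwd=1
After 3 (forward): cur=G back=1 fwd=0
After 4 (back): cur=HOME back=0 fwd=1
After 5 (forward): cur=G back=1 fwd=0
After 6 (visit(Q)): cur=Q back=2 fwd=0

Answer: Q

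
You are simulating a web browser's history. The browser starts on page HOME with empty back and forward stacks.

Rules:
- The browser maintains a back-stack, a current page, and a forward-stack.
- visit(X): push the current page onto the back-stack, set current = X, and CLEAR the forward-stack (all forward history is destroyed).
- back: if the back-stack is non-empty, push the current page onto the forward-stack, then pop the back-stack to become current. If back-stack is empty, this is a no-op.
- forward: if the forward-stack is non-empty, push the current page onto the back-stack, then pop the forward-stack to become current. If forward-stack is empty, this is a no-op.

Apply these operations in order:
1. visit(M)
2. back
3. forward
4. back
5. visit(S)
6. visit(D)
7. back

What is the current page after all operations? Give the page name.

Answer: S

Derivation:
After 1 (visit(M)): cur=M back=1 fwd=0
After 2 (back): cur=HOME back=0 fwd=1
After 3 (forward): cur=M back=1 fwd=0
After 4 (back): cur=HOME back=0 fwd=1
After 5 (visit(S)): cur=S back=1 fwd=0
After 6 (visit(D)): cur=D back=2 fwd=0
After 7 (back): cur=S back=1 fwd=1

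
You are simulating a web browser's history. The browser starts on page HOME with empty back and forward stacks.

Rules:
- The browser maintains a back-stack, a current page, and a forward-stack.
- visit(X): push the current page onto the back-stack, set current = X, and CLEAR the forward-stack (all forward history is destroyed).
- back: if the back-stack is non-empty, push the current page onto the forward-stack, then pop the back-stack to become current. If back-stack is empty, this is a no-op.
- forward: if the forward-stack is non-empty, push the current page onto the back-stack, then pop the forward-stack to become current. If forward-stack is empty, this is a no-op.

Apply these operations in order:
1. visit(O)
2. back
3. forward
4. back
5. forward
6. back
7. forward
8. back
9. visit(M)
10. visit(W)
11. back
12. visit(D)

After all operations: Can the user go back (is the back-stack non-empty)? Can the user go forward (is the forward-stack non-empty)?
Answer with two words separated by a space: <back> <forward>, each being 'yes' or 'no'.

After 1 (visit(O)): cur=O back=1 fwd=0
After 2 (back): cur=HOME back=0 fwd=1
After 3 (forward): cur=O back=1 fwd=0
After 4 (back): cur=HOME back=0 fwd=1
After 5 (forward): cur=O back=1 fwd=0
After 6 (back): cur=HOME back=0 fwd=1
After 7 (forward): cur=O back=1 fwd=0
After 8 (back): cur=HOME back=0 fwd=1
After 9 (visit(M)): cur=M back=1 fwd=0
After 10 (visit(W)): cur=W back=2 fwd=0
After 11 (back): cur=M back=1 fwd=1
After 12 (visit(D)): cur=D back=2 fwd=0

Answer: yes no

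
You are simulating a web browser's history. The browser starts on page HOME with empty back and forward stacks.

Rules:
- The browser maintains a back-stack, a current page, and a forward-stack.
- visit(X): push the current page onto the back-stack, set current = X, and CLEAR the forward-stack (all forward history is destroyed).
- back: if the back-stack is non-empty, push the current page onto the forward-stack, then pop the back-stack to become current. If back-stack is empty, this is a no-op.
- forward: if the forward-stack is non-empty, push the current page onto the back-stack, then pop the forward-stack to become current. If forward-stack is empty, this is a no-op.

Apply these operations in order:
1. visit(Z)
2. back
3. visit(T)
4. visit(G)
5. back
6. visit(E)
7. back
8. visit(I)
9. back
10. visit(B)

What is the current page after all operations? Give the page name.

After 1 (visit(Z)): cur=Z back=1 fwd=0
After 2 (back): cur=HOME back=0 fwd=1
After 3 (visit(T)): cur=T back=1 fwd=0
After 4 (visit(G)): cur=G back=2 fwd=0
After 5 (back): cur=T back=1 fwd=1
After 6 (visit(E)): cur=E back=2 fwd=0
After 7 (back): cur=T back=1 fwd=1
After 8 (visit(I)): cur=I back=2 fwd=0
After 9 (back): cur=T back=1 fwd=1
After 10 (visit(B)): cur=B back=2 fwd=0

Answer: B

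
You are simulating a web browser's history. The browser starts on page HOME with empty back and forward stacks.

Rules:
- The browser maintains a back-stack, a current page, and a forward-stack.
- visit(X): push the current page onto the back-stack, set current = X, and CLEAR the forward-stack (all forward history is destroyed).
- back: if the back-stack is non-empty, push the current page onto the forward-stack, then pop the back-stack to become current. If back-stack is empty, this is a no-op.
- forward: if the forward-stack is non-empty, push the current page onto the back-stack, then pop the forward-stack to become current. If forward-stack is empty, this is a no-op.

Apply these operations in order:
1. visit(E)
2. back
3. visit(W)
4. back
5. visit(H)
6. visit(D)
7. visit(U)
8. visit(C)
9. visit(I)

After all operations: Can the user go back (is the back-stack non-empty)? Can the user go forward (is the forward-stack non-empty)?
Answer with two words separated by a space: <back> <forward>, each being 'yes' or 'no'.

After 1 (visit(E)): cur=E back=1 fwd=0
After 2 (back): cur=HOME back=0 fwd=1
After 3 (visit(W)): cur=W back=1 fwd=0
After 4 (back): cur=HOME back=0 fwd=1
After 5 (visit(H)): cur=H back=1 fwd=0
After 6 (visit(D)): cur=D back=2 fwd=0
After 7 (visit(U)): cur=U back=3 fwd=0
After 8 (visit(C)): cur=C back=4 fwd=0
After 9 (visit(I)): cur=I back=5 fwd=0

Answer: yes no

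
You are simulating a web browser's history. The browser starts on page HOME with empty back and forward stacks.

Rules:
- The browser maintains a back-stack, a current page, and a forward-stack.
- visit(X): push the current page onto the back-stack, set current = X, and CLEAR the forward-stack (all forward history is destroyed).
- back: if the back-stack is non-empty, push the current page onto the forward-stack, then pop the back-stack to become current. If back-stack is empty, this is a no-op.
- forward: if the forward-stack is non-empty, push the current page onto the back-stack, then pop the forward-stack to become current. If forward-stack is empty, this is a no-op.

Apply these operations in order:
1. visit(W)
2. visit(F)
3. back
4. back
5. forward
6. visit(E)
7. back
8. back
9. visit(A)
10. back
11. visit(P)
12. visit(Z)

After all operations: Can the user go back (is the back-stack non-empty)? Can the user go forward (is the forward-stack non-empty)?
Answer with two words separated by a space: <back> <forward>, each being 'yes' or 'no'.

Answer: yes no

Derivation:
After 1 (visit(W)): cur=W back=1 fwd=0
After 2 (visit(F)): cur=F back=2 fwd=0
After 3 (back): cur=W back=1 fwd=1
After 4 (back): cur=HOME back=0 fwd=2
After 5 (forward): cur=W back=1 fwd=1
After 6 (visit(E)): cur=E back=2 fwd=0
After 7 (back): cur=W back=1 fwd=1
After 8 (back): cur=HOME back=0 fwd=2
After 9 (visit(A)): cur=A back=1 fwd=0
After 10 (back): cur=HOME back=0 fwd=1
After 11 (visit(P)): cur=P back=1 fwd=0
After 12 (visit(Z)): cur=Z back=2 fwd=0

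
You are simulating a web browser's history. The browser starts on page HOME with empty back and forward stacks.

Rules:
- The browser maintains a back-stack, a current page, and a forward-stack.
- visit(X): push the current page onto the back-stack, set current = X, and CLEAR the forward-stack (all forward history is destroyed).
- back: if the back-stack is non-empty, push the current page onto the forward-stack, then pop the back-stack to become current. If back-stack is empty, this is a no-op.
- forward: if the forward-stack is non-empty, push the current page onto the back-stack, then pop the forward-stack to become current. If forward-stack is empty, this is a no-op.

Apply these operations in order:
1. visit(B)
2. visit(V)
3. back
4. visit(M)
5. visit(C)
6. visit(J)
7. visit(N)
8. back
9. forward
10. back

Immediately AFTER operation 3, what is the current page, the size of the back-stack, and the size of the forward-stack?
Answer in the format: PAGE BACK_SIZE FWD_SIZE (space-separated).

After 1 (visit(B)): cur=B back=1 fwd=0
After 2 (visit(V)): cur=V back=2 fwd=0
After 3 (back): cur=B back=1 fwd=1

B 1 1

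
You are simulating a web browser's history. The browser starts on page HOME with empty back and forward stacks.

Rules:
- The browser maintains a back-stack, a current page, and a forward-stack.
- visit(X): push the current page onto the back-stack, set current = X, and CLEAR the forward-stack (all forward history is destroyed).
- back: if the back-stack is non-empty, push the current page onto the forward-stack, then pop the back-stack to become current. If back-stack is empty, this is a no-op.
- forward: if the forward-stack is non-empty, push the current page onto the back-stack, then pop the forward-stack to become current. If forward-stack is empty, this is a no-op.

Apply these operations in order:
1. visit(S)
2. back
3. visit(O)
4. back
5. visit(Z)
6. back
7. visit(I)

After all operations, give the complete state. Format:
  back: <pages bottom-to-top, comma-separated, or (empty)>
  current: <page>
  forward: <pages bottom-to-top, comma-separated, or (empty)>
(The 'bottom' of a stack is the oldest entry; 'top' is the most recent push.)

Answer: back: HOME
current: I
forward: (empty)

Derivation:
After 1 (visit(S)): cur=S back=1 fwd=0
After 2 (back): cur=HOME back=0 fwd=1
After 3 (visit(O)): cur=O back=1 fwd=0
After 4 (back): cur=HOME back=0 fwd=1
After 5 (visit(Z)): cur=Z back=1 fwd=0
After 6 (back): cur=HOME back=0 fwd=1
After 7 (visit(I)): cur=I back=1 fwd=0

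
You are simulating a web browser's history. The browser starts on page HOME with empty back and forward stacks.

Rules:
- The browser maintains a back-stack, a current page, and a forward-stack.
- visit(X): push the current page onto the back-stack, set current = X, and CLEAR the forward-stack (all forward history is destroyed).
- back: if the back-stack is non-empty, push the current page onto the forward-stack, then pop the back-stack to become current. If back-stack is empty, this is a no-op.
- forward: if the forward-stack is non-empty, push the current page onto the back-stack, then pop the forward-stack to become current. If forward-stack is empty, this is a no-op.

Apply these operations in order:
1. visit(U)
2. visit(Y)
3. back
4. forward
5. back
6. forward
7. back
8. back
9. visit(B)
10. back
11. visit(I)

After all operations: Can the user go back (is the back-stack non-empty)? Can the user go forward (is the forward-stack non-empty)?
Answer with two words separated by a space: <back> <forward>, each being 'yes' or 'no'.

After 1 (visit(U)): cur=U back=1 fwd=0
After 2 (visit(Y)): cur=Y back=2 fwd=0
After 3 (back): cur=U back=1 fwd=1
After 4 (forward): cur=Y back=2 fwd=0
After 5 (back): cur=U back=1 fwd=1
After 6 (forward): cur=Y back=2 fwd=0
After 7 (back): cur=U back=1 fwd=1
After 8 (back): cur=HOME back=0 fwd=2
After 9 (visit(B)): cur=B back=1 fwd=0
After 10 (back): cur=HOME back=0 fwd=1
After 11 (visit(I)): cur=I back=1 fwd=0

Answer: yes no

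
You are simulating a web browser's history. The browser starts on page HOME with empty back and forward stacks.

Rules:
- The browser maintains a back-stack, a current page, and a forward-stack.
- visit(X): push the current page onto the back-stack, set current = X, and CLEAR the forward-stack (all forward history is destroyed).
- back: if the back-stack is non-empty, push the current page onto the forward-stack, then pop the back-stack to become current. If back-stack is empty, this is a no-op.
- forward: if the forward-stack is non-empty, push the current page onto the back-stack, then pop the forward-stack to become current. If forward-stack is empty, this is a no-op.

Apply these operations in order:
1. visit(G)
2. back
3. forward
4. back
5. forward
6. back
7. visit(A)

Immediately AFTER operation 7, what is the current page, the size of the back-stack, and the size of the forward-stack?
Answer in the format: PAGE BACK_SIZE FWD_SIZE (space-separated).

After 1 (visit(G)): cur=G back=1 fwd=0
After 2 (back): cur=HOME back=0 fwd=1
After 3 (forward): cur=G back=1 fwd=0
After 4 (back): cur=HOME back=0 fwd=1
After 5 (forward): cur=G back=1 fwd=0
After 6 (back): cur=HOME back=0 fwd=1
After 7 (visit(A)): cur=A back=1 fwd=0

A 1 0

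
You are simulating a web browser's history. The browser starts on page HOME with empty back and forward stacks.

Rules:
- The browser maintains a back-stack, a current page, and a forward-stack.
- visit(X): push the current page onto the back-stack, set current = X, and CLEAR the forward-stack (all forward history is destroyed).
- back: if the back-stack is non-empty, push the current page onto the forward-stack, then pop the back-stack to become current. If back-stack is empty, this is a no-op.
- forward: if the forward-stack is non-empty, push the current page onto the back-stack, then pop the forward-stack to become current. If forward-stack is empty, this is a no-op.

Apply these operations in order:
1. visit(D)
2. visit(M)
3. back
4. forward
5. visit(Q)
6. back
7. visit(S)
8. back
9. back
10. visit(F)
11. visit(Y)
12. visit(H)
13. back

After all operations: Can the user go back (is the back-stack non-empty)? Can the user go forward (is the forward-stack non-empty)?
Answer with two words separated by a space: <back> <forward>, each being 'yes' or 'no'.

Answer: yes yes

Derivation:
After 1 (visit(D)): cur=D back=1 fwd=0
After 2 (visit(M)): cur=M back=2 fwd=0
After 3 (back): cur=D back=1 fwd=1
After 4 (forward): cur=M back=2 fwd=0
After 5 (visit(Q)): cur=Q back=3 fwd=0
After 6 (back): cur=M back=2 fwd=1
After 7 (visit(S)): cur=S back=3 fwd=0
After 8 (back): cur=M back=2 fwd=1
After 9 (back): cur=D back=1 fwd=2
After 10 (visit(F)): cur=F back=2 fwd=0
After 11 (visit(Y)): cur=Y back=3 fwd=0
After 12 (visit(H)): cur=H back=4 fwd=0
After 13 (back): cur=Y back=3 fwd=1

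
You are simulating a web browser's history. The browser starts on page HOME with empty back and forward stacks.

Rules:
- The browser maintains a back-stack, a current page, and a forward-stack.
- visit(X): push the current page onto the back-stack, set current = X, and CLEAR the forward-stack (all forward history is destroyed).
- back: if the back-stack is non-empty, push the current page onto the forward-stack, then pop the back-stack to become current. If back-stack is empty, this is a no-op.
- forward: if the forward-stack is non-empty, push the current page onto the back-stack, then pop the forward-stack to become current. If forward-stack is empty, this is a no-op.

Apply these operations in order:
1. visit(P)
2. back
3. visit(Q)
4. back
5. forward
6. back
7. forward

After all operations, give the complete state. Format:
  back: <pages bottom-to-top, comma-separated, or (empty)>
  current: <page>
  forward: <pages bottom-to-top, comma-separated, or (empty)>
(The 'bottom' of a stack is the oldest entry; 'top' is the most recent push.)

Answer: back: HOME
current: Q
forward: (empty)

Derivation:
After 1 (visit(P)): cur=P back=1 fwd=0
After 2 (back): cur=HOME back=0 fwd=1
After 3 (visit(Q)): cur=Q back=1 fwd=0
After 4 (back): cur=HOME back=0 fwd=1
After 5 (forward): cur=Q back=1 fwd=0
After 6 (back): cur=HOME back=0 fwd=1
After 7 (forward): cur=Q back=1 fwd=0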